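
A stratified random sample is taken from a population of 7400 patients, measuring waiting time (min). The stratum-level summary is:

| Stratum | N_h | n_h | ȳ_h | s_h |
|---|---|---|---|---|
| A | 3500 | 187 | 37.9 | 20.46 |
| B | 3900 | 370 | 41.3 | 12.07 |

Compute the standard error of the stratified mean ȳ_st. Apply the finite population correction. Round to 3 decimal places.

V̂(ȳ_st) = Σ W_h² (1 − n_h/N_h) s_h²/n_h, with W_h = N_h/N and N = 7400:
  stratum A: (3500/7400)²·(1 − 187/3500)·20.46²/187 = 0.474019
  stratum B: (3900/7400)²·(1 − 370/3900)·12.07²/370 = 0.0989894
V̂(ȳ_st) = 0.573008
SE(ȳ_st) = √0.573008 = 0.756973

SE(ȳ_st) ≈ 0.757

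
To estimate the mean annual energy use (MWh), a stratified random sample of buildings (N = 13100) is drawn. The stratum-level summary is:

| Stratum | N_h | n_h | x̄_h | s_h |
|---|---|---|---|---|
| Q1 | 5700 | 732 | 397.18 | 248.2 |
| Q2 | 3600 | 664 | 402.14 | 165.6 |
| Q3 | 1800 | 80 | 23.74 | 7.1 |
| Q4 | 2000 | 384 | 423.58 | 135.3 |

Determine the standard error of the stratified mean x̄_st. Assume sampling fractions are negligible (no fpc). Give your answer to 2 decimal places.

SE(x̄_st) ≈ 4.49

V̂(x̄_st) = Σ W_h² s_h²/n_h, with W_h = N_h/N and N = 13100:
  stratum Q1: (5700/13100)²·248.2²/732 = 15.9331
  stratum Q2: (3600/13100)²·165.6²/664 = 3.119
  stratum Q3: (1800/13100)²·7.1²/80 = 0.0118968
  stratum Q4: (2000/13100)²·135.3²/384 = 1.11117
V̂(x̄_st) = 20.1751
SE(x̄_st) = √20.1751 = 4.49167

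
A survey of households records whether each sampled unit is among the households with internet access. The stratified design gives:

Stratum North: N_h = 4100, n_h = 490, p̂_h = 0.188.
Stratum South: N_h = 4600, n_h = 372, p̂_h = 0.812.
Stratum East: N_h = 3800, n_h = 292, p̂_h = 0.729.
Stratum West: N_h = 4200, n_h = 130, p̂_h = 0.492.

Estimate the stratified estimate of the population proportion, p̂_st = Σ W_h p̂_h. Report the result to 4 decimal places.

p̂_st ≈ 0.5594

N = 16700; stratum weights W_h = N_h/N.
p̂_st = Σ W_h p̂_h = (4100·0.188 + 4600·0.812 + 3800·0.729 + 4200·0.492)/16700 = 0.55944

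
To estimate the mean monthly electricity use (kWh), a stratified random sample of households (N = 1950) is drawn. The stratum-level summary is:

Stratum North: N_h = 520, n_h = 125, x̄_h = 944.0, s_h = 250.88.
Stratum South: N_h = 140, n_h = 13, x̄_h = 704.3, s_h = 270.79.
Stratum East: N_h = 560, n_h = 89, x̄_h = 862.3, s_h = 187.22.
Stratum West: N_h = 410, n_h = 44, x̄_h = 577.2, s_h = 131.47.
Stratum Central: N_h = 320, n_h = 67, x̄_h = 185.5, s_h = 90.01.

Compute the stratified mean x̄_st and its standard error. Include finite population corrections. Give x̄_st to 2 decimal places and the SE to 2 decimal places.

x̄_st = Σ W_h x̄_h = (520·944.0 + 140·704.3 + 560·862.3 + 410·577.2 + 320·185.5)/1950 = 701.73436
V̂(x̄_st) = Σ W_h² (1 − n_h/N_h) s_h²/n_h, with W_h = N_h/N and N = 1950:
  stratum North: (520/1950)²·(1 − 125/520)·250.88²/125 = 27.199
  stratum South: (140/1950)²·(1 − 13/140)·270.79²/13 = 26.3745
  stratum East: (560/1950)²·(1 − 89/560)·187.22²/89 = 27.3183
  stratum West: (410/1950)²·(1 − 44/410)·131.47²/44 = 15.5023
  stratum Central: (320/1950)²·(1 − 67/320)·90.01²/67 = 2.57459
V̂(x̄_st) = 98.9688
SE(x̄_st) = √98.9688 = 9.9483

x̄_st ≈ 701.73, SE ≈ 9.95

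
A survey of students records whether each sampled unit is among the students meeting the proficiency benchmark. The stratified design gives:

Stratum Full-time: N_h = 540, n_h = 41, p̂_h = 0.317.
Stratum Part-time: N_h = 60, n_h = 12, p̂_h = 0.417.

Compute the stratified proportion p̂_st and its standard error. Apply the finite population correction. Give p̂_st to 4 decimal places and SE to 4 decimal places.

p̂_st ≈ 0.3270, SE ≈ 0.0650

N = 600; stratum weights W_h = N_h/N.
p̂_st = Σ W_h p̂_h = (540·0.317 + 60·0.417)/600 = 0.32700
V̂(p̂_st) = Σ W_h² (1 − n_h/N_h) p̂_h(1−p̂_h)/(n_h−1):
  stratum Full-time: (540/600)²·(1 − 41/540)·0.317·0.683/40 = 0.00405146
  stratum Part-time: (60/600)²·(1 − 12/60)·0.417·0.583/11 = 0.000176808
V̂(p̂_st) = 0.00422827; SE = √V̂ = 0.0650251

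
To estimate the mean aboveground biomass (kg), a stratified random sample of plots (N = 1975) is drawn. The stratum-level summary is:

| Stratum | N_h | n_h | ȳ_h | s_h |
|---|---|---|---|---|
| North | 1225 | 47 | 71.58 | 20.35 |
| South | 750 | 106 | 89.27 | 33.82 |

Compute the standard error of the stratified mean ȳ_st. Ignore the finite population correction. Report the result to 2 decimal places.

SE(ȳ_st) ≈ 2.22

V̂(ȳ_st) = Σ W_h² s_h²/n_h, with W_h = N_h/N and N = 1975:
  stratum North: (1225/1975)²·20.35²/47 = 3.38976
  stratum South: (750/1975)²·33.82²/106 = 1.55607
V̂(ȳ_st) = 4.94583
SE(ȳ_st) = √4.94583 = 2.22392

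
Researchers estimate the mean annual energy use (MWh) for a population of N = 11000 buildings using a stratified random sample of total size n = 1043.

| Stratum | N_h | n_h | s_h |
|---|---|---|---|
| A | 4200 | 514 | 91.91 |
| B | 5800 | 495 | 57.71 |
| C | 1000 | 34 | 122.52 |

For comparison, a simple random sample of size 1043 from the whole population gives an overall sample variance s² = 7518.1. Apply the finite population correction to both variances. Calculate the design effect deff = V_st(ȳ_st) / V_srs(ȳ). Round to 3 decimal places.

deff ≈ 1.125

V̂(ȳ_st) = Σ W_h² (1 − n_h/N_h) s_h²/n_h, with W_h = N_h/N and N = 11000:
  stratum A: (4200/11000)²·(1 − 514/4200)·91.91²/514 = 2.10272
  stratum B: (5800/11000)²·(1 − 495/5800)·57.71²/495 = 1.7109
  stratum C: (1000/11000)²·(1 − 34/1000)·122.52²/34 = 3.52474
V_st = 7.33836
V_srs = (1 − 1043/11000)·7518.1/1043 = 6.52469
deff = V_st / V_srs = 7.33836/6.52469 = 1.1247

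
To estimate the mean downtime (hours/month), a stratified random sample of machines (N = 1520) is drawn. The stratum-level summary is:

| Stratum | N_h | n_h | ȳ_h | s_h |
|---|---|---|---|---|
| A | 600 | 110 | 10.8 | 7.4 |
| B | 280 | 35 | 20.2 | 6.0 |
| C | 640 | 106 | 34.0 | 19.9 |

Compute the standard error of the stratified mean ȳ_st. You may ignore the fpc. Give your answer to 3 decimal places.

V̂(ȳ_st) = Σ W_h² s_h²/n_h, with W_h = N_h/N and N = 1520:
  stratum A: (600/1520)²·7.4²/110 = 0.0775686
  stratum B: (280/1520)²·6.0²/35 = 0.034903
  stratum C: (640/1520)²·19.9²/106 = 0.662328
V̂(ȳ_st) = 0.7748
SE(ȳ_st) = √0.7748 = 0.880227

SE(ȳ_st) ≈ 0.880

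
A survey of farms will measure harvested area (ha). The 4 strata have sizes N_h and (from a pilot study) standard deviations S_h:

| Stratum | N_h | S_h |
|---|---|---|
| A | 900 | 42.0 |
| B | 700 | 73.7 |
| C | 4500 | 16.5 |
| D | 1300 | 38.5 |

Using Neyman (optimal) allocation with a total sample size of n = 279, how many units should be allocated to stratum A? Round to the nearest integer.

Neyman allocation: n_h = n · N_h S_h / Σ N_i S_i, with n = 279.
  stratum A: N_h·S_h = 900·42.0 = 37800.00
  stratum B: N_h·S_h = 700·73.7 = 51590.00
  stratum C: N_h·S_h = 4500·16.5 = 74250.00
  stratum D: N_h·S_h = 1300·38.5 = 50050.00
Σ N_h S_h = 213690.00
n for stratum A = 279·37800.00/213690.00 = 49.353 → 49

49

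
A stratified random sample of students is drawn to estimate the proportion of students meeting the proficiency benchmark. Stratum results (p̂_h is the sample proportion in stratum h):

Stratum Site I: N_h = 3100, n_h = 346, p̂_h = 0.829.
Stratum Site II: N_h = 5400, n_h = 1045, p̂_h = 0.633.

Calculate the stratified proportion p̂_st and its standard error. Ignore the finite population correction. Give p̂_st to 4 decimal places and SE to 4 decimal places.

p̂_st ≈ 0.7045, SE ≈ 0.0120

N = 8500; stratum weights W_h = N_h/N.
p̂_st = Σ W_h p̂_h = (3100·0.829 + 5400·0.633)/8500 = 0.70448
V̂(p̂_st) = Σ W_h² p̂_h(1−p̂_h)/(n_h−1):
  stratum Site I: (3100/8500)²·0.829·0.171/345 = 5.46534e-05
  stratum Site II: (5400/8500)²·0.633·0.367/1044 = 8.98088e-05
V̂(p̂_st) = 0.000144462; SE = √V̂ = 0.0120192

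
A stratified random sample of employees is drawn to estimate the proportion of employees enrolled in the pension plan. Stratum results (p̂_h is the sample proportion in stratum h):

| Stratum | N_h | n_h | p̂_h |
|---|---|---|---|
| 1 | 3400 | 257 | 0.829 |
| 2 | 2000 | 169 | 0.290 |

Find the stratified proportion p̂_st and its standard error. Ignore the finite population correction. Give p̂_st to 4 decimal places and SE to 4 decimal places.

p̂_st ≈ 0.6294, SE ≈ 0.0197

N = 5400; stratum weights W_h = N_h/N.
p̂_st = Σ W_h p̂_h = (3400·0.829 + 2000·0.290)/5400 = 0.62937
V̂(p̂_st) = Σ W_h² p̂_h(1−p̂_h)/(n_h−1):
  stratum 1: (3400/5400)²·0.829·0.171/256 = 0.000219523
  stratum 2: (2000/5400)²·0.290·0.710/168 = 0.00016812
V̂(p̂_st) = 0.000387644; SE = √V̂ = 0.0196887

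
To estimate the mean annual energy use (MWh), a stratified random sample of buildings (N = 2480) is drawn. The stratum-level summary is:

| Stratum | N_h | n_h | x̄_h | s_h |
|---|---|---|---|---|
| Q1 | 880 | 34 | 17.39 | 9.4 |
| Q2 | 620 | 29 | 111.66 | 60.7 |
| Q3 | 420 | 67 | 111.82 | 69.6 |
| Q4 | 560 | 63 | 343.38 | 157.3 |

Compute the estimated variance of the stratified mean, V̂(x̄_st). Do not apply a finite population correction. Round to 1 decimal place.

V̂(x̄_st) ≈ 30.4

V̂(x̄_st) = Σ W_h² s_h²/n_h, with W_h = N_h/N and N = 2480:
  stratum Q1: (880/2480)²·9.4²/34 = 0.327219
  stratum Q2: (620/2480)²·60.7²/29 = 7.94071
  stratum Q3: (420/2480)²·69.6²/67 = 2.07367
  stratum Q4: (560/2480)²·157.3²/63 = 20.0258
V̂(x̄_st) = 30.3674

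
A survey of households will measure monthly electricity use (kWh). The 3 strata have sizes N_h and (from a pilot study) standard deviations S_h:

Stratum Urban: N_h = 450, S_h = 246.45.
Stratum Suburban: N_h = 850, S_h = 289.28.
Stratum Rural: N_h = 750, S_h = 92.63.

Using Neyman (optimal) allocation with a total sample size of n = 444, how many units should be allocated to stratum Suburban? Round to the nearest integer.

Neyman allocation: n_h = n · N_h S_h / Σ N_i S_i, with n = 444.
  stratum Urban: N_h·S_h = 450·246.45 = 110902.50
  stratum Suburban: N_h·S_h = 850·289.28 = 245888.00
  stratum Rural: N_h·S_h = 750·92.63 = 69472.50
Σ N_h S_h = 426263.00
n for stratum Suburban = 444·245888.00/426263.00 = 256.120 → 256

256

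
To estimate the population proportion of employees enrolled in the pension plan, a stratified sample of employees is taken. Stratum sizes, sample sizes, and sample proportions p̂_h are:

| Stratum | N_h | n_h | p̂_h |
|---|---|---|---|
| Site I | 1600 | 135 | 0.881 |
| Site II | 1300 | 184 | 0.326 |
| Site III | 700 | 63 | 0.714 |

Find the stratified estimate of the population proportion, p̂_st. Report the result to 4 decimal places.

p̂_st ≈ 0.6481

N = 3600; stratum weights W_h = N_h/N.
p̂_st = Σ W_h p̂_h = (1600·0.881 + 1300·0.326 + 700·0.714)/3600 = 0.64811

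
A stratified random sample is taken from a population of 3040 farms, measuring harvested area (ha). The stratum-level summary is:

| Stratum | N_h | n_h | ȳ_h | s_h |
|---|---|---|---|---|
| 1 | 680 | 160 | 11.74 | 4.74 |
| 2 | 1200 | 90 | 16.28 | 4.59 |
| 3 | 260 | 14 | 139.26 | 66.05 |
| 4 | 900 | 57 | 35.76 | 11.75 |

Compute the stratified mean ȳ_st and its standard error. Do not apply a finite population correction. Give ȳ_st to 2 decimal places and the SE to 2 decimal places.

ȳ_st = Σ W_h ȳ_h = (680·11.74 + 1200·16.28 + 260·139.26 + 900·35.76)/3040 = 31.54961
V̂(ȳ_st) = Σ W_h² s_h²/n_h, with W_h = N_h/N and N = 3040:
  stratum 1: (680/3040)²·4.74²/160 = 0.00702599
  stratum 2: (1200/3040)²·4.59²/90 = 0.0364752
  stratum 3: (260/3040)²·66.05²/14 = 2.27938
  stratum 4: (900/3040)²·11.75²/57 = 0.212294
V̂(ȳ_st) = 2.53518
SE(ȳ_st) = √2.53518 = 1.59222

ȳ_st ≈ 31.55, SE ≈ 1.59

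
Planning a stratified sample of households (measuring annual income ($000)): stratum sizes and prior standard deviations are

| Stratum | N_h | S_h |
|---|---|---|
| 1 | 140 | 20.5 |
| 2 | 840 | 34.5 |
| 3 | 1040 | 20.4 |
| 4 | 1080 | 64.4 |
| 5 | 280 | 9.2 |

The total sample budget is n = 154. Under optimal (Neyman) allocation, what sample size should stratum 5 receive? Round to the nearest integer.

3

Neyman allocation: n_h = n · N_h S_h / Σ N_i S_i, with n = 154.
  stratum 1: N_h·S_h = 140·20.5 = 2870.00
  stratum 2: N_h·S_h = 840·34.5 = 28980.00
  stratum 3: N_h·S_h = 1040·20.4 = 21216.00
  stratum 4: N_h·S_h = 1080·64.4 = 69552.00
  stratum 5: N_h·S_h = 280·9.2 = 2576.00
Σ N_h S_h = 125194.00
n for stratum 5 = 154·2576.00/125194.00 = 3.169 → 3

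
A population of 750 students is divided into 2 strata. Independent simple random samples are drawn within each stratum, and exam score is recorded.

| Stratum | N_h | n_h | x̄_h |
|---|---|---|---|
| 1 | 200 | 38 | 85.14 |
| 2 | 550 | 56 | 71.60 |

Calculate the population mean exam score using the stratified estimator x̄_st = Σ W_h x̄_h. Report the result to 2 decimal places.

N = Σ N_h = 750. Stratum weights W_h = N_h/N.
x̄_st = (200·85.14 + 550·71.60) / 750 = 75.2107

x̄_st ≈ 75.21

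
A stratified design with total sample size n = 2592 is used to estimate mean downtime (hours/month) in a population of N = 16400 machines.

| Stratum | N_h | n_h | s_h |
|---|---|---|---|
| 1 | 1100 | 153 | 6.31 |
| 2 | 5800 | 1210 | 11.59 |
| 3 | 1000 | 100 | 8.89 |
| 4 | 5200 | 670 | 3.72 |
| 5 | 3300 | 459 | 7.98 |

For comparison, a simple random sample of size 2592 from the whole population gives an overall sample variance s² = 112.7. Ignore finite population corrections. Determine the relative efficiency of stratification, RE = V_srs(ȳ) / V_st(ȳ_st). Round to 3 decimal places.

V̂(ȳ_st) = Σ W_h² s_h²/n_h, with W_h = N_h/N and N = 16400:
  stratum 1: (1100/16400)²·6.31²/153 = 0.00117075
  stratum 2: (5800/16400)²·11.59²/1210 = 0.0138851
  stratum 3: (1000/16400)²·8.89²/100 = 0.00293843
  stratum 4: (5200/16400)²·3.72²/670 = 0.00207649
  stratum 5: (3300/16400)²·7.98²/459 = 0.00561737
V_st = 0.0256882
V_srs = s²/n = 112.7/2592 = 0.0434799
Relative efficiency = V_srs / V_st = 0.0434799/0.0256882 = 1.6926

RE ≈ 1.693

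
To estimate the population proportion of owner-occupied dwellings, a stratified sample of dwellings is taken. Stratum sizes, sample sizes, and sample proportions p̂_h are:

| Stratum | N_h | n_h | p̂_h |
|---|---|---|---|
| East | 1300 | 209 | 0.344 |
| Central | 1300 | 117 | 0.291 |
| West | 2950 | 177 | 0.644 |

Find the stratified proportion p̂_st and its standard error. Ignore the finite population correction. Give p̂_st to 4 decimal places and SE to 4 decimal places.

N = 5550; stratum weights W_h = N_h/N.
p̂_st = Σ W_h p̂_h = (1300·0.344 + 1300·0.291 + 2950·0.644)/5550 = 0.49105
V̂(p̂_st) = Σ W_h² p̂_h(1−p̂_h)/(n_h−1):
  stratum East: (1300/5550)²·0.344·0.656/208 = 5.9525e-05
  stratum Central: (1300/5550)²·0.291·0.709/116 = 9.75848e-05
  stratum West: (2950/5550)²·0.644·0.356/176 = 0.000368028
V̂(p̂_st) = 0.000525138; SE = √V̂ = 0.0229159

p̂_st ≈ 0.4910, SE ≈ 0.0229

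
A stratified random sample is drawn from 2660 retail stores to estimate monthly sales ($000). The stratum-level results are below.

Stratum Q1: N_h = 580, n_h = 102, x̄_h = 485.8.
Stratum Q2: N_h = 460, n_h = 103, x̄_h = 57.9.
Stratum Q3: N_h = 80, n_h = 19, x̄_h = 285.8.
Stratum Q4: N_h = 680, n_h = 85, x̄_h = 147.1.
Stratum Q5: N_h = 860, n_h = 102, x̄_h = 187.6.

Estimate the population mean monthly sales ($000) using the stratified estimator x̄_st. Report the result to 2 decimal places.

N = Σ N_h = 2660. Stratum weights W_h = N_h/N.
x̄_st = (580·485.8 + 460·57.9 + 80·285.8 + 680·147.1 + 860·187.6) / 2660 = 222.7917

x̄_st ≈ 222.79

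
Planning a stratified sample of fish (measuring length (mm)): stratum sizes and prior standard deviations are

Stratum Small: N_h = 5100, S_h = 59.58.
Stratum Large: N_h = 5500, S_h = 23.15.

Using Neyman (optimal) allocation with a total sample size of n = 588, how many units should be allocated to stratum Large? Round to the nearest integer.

Neyman allocation: n_h = n · N_h S_h / Σ N_i S_i, with n = 588.
  stratum Small: N_h·S_h = 5100·59.58 = 303858.00
  stratum Large: N_h·S_h = 5500·23.15 = 127325.00
Σ N_h S_h = 431183.00
n for stratum Large = 588·127325.00/431183.00 = 173.632 → 174

174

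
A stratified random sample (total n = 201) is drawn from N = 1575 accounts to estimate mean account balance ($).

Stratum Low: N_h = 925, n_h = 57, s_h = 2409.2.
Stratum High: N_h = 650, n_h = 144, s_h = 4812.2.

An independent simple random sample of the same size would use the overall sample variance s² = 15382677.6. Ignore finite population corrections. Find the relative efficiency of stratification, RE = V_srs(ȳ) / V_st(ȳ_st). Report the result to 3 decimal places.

RE ≈ 1.224

V̂(ȳ_st) = Σ W_h² s_h²/n_h, with W_h = N_h/N and N = 1575:
  stratum Low: (925/1575)²·2409.2²/57 = 35123.1
  stratum High: (650/1575)²·4812.2²/144 = 27389.9
V_st = 62513
V_srs = s²/n = 15382677.6/201 = 76530.7
Relative efficiency = V_srs / V_st = 76530.7/62513 = 1.2242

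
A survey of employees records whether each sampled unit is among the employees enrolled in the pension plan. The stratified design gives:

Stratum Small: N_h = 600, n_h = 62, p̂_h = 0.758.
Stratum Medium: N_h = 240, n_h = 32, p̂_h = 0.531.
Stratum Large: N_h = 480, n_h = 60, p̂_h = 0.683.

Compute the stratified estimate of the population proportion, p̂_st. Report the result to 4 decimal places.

N = 1320; stratum weights W_h = N_h/N.
p̂_st = Σ W_h p̂_h = (600·0.758 + 240·0.531 + 480·0.683)/1320 = 0.68945

p̂_st ≈ 0.6895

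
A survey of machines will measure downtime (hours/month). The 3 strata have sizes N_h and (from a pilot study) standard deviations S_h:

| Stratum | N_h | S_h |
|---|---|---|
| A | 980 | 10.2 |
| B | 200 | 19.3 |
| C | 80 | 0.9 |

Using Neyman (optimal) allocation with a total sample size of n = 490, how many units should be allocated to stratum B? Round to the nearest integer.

136

Neyman allocation: n_h = n · N_h S_h / Σ N_i S_i, with n = 490.
  stratum A: N_h·S_h = 980·10.2 = 9996.00
  stratum B: N_h·S_h = 200·19.3 = 3860.00
  stratum C: N_h·S_h = 80·0.9 = 72.00
Σ N_h S_h = 13928.00
n for stratum B = 490·3860.00/13928.00 = 135.798 → 136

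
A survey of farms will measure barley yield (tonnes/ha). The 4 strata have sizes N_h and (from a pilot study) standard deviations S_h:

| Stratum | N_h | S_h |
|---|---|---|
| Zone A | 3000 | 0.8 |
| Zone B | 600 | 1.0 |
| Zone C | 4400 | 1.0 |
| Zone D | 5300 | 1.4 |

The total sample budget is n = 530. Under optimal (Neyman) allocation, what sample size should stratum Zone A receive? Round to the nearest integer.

86

Neyman allocation: n_h = n · N_h S_h / Σ N_i S_i, with n = 530.
  stratum Zone A: N_h·S_h = 3000·0.8 = 2400.00
  stratum Zone B: N_h·S_h = 600·1.0 = 600.00
  stratum Zone C: N_h·S_h = 4400·1.0 = 4400.00
  stratum Zone D: N_h·S_h = 5300·1.4 = 7420.00
Σ N_h S_h = 14820.00
n for stratum Zone A = 530·2400.00/14820.00 = 85.830 → 86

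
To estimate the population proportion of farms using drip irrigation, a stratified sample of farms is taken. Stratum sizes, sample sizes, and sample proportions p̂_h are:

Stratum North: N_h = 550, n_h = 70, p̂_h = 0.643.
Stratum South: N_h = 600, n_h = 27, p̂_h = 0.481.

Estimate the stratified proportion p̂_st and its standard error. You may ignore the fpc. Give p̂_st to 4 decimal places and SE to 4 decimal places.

p̂_st ≈ 0.5585, SE ≈ 0.0581

N = 1150; stratum weights W_h = N_h/N.
p̂_st = Σ W_h p̂_h = (550·0.643 + 600·0.481)/1150 = 0.55848
V̂(p̂_st) = Σ W_h² p̂_h(1−p̂_h)/(n_h−1):
  stratum North: (550/1150)²·0.643·0.357/69 = 0.000760956
  stratum South: (600/1150)²·0.481·0.519/26 = 0.00261364
V̂(p̂_st) = 0.0033746; SE = √V̂ = 0.0580913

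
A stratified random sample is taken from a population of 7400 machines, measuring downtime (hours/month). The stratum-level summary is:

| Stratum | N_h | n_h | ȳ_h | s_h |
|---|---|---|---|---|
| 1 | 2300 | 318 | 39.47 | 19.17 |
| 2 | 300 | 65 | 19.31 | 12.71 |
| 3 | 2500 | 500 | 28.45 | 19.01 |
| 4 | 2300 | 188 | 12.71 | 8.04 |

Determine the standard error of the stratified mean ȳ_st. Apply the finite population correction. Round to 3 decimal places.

SE(ȳ_st) ≈ 0.443

V̂(ȳ_st) = Σ W_h² (1 − n_h/N_h) s_h²/n_h, with W_h = N_h/N and N = 7400:
  stratum 1: (2300/7400)²·(1 − 318/2300)·19.17²/318 = 0.0962022
  stratum 2: (300/7400)²·(1 − 65/300)·12.71²/65 = 0.00319966
  stratum 3: (2500/7400)²·(1 − 500/2500)·19.01²/500 = 0.0659934
  stratum 4: (2300/7400)²·(1 − 188/2300)·8.04²/188 = 0.0305009
V̂(ȳ_st) = 0.195896
SE(ȳ_st) = √0.195896 = 0.442602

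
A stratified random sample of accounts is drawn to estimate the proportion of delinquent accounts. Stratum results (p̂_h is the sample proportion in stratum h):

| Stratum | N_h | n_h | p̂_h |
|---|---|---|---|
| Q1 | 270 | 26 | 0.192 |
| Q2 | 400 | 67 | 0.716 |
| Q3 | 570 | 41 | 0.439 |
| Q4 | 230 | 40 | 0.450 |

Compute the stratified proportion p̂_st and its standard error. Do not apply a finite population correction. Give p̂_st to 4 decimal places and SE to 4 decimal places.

N = 1470; stratum weights W_h = N_h/N.
p̂_st = Σ W_h p̂_h = (270·0.192 + 400·0.716 + 570·0.439 + 230·0.450)/1470 = 0.47073
V̂(p̂_st) = Σ W_h² p̂_h(1−p̂_h)/(n_h−1):
  stratum Q1: (270/1470)²·0.192·0.808/25 = 0.000209346
  stratum Q2: (400/1470)²·0.716·0.284/66 = 0.000228125
  stratum Q3: (570/1470)²·0.439·0.561/40 = 0.000925726
  stratum Q4: (230/1470)²·0.450·0.550/39 = 0.000155357
V̂(p̂_st) = 0.00151855; SE = √V̂ = 0.0389686

p̂_st ≈ 0.4707, SE ≈ 0.0390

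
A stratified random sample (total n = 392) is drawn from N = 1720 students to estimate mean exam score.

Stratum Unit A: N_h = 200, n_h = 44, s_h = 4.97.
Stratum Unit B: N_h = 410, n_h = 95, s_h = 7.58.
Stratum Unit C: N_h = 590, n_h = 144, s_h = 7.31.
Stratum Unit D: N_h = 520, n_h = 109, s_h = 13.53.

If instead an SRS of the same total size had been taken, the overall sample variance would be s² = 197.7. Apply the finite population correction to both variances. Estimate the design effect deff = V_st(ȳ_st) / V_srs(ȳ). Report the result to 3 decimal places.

deff ≈ 0.479

V̂(ȳ_st) = Σ W_h² (1 − n_h/N_h) s_h²/n_h, with W_h = N_h/N and N = 1720:
  stratum Unit A: (200/1720)²·(1 − 44/200)·4.97²/44 = 0.00592049
  stratum Unit B: (410/1720)²·(1 − 95/410)·7.58²/95 = 0.0264029
  stratum Unit C: (590/1720)²·(1 − 144/590)·7.31²/144 = 0.0330067
  stratum Unit D: (520/1720)²·(1 − 109/520)·13.53²/109 = 0.121327
V_st = 0.186657
V_srs = (1 − 392/1720)·197.7/392 = 0.389395
deff = V_st / V_srs = 0.186657/0.389395 = 0.4794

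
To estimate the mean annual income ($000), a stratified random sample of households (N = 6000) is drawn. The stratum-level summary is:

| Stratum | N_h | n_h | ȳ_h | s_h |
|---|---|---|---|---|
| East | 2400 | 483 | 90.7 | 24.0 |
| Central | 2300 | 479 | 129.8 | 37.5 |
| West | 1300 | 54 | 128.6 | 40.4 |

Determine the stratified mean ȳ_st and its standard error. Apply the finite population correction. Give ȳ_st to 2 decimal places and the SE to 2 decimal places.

ȳ_st = Σ W_h ȳ_h = (2400·90.7 + 2300·129.8 + 1300·128.6)/6000 = 113.90000
V̂(ȳ_st) = Σ W_h² (1 − n_h/N_h) s_h²/n_h, with W_h = N_h/N and N = 6000:
  stratum East: (2400/6000)²·(1 − 483/2400)·24.0²/483 = 0.152407
  stratum Central: (2300/6000)²·(1 − 479/2300)·37.5²/479 = 0.341556
  stratum West: (1300/6000)²·(1 − 54/1300)·40.4²/54 = 1.35997
V̂(ȳ_st) = 1.85393
SE(ȳ_st) = √1.85393 = 1.36159

ȳ_st ≈ 113.90, SE ≈ 1.36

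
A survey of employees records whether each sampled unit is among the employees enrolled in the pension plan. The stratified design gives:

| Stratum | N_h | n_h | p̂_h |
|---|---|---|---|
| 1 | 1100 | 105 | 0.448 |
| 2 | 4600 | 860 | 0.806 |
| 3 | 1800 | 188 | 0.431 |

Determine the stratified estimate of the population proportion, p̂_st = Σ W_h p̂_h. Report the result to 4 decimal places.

p̂_st ≈ 0.6635

N = 7500; stratum weights W_h = N_h/N.
p̂_st = Σ W_h p̂_h = (1100·0.448 + 4600·0.806 + 1800·0.431)/7500 = 0.66349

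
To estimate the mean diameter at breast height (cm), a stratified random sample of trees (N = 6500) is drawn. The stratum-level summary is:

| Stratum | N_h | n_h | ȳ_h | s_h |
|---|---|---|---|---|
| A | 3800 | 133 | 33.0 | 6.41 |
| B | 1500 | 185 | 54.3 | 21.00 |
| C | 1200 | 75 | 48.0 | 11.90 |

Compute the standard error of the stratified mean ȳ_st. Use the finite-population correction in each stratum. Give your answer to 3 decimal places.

V̂(ȳ_st) = Σ W_h² (1 − n_h/N_h) s_h²/n_h, with W_h = N_h/N and N = 6500:
  stratum A: (3800/6500)²·(1 − 133/3800)·6.41²/133 = 0.10189
  stratum B: (1500/6500)²·(1 − 185/1500)·21.00²/185 = 0.11129
  stratum C: (1200/6500)²·(1 − 75/1200)·11.90²/75 = 0.0603309
V̂(ȳ_st) = 0.273511
SE(ȳ_st) = √0.273511 = 0.522983

SE(ȳ_st) ≈ 0.523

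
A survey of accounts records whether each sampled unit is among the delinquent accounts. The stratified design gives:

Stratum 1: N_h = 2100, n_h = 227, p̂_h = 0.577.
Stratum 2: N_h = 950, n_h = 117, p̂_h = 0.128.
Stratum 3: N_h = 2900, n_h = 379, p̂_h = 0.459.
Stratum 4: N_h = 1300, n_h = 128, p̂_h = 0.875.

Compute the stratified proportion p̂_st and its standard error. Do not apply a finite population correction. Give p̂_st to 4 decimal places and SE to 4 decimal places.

p̂_st ≈ 0.5244, SE ≈ 0.0155

N = 7250; stratum weights W_h = N_h/N.
p̂_st = Σ W_h p̂_h = (2100·0.577 + 950·0.128 + 2900·0.459 + 1300·0.875)/7250 = 0.52440
V̂(p̂_st) = Σ W_h² p̂_h(1−p̂_h)/(n_h−1):
  stratum 1: (2100/7250)²·0.577·0.423/226 = 9.06088e-05
  stratum 2: (950/7250)²·0.128·0.872/116 = 1.65211e-05
  stratum 3: (2900/7250)²·0.459·0.541/378 = 0.000105109
  stratum 4: (1300/7250)²·0.875·0.125/127 = 2.76901e-05
V̂(p̂_st) = 0.000239929; SE = √V̂ = 0.0154896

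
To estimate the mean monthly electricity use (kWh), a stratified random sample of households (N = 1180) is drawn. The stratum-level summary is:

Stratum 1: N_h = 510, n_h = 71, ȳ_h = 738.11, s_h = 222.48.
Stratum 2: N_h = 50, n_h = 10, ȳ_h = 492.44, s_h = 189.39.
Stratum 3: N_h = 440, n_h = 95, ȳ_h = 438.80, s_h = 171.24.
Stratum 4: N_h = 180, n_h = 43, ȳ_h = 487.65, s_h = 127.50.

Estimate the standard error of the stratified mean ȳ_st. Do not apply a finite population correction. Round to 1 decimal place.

SE(ȳ_st) ≈ 13.7

V̂(ȳ_st) = Σ W_h² s_h²/n_h, with W_h = N_h/N and N = 1180:
  stratum 1: (510/1180)²·222.48²/71 = 130.227
  stratum 2: (50/1180)²·189.39²/10 = 6.44006
  stratum 3: (440/1180)²·171.24²/95 = 42.9169
  stratum 4: (180/1180)²·127.50²/43 = 8.79697
V̂(ȳ_st) = 188.381
SE(ȳ_st) = √188.381 = 13.7252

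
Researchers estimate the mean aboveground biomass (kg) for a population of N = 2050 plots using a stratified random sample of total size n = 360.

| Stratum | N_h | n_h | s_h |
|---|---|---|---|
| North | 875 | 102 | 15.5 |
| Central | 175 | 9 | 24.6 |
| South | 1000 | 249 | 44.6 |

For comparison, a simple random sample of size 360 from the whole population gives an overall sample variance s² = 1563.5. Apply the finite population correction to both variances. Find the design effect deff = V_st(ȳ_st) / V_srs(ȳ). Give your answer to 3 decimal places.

V̂(ȳ_st) = Σ W_h² (1 − n_h/N_h) s_h²/n_h, with W_h = N_h/N and N = 2050:
  stratum North: (875/2050)²·(1 − 102/875)·15.5²/102 = 0.379091
  stratum Central: (175/2050)²·(1 − 9/175)·24.6²/9 = 0.4648
  stratum South: (1000/2050)²·(1 − 249/1000)·44.6²/249 = 1.42759
V_st = 2.27148
V_srs = (1 − 360/2050)·1563.5/360 = 3.58037
deff = V_st / V_srs = 2.27148/3.58037 = 0.6344

deff ≈ 0.634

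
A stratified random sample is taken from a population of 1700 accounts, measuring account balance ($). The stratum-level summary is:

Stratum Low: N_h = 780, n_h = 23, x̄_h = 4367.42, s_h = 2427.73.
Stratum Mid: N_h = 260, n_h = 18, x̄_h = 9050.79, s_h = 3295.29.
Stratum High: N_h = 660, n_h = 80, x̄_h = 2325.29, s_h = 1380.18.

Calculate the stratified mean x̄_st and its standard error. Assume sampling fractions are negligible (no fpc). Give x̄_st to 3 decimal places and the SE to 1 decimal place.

x̄_st ≈ 4290.873, SE ≈ 267.7

x̄_st = Σ W_h x̄_h = (780·4367.42 + 260·9050.79 + 660·2325.29)/1700 = 4290.87318
V̂(x̄_st) = Σ W_h² s_h²/n_h, with W_h = N_h/N and N = 1700:
  stratum Low: (780/1700)²·2427.73²/23 = 53946.6
  stratum Mid: (260/1700)²·3295.29²/18 = 14111.2
  stratum High: (660/1700)²·1380.18²/80 = 3588.98
V̂(x̄_st) = 71646.8
SE(x̄_st) = √71646.8 = 267.669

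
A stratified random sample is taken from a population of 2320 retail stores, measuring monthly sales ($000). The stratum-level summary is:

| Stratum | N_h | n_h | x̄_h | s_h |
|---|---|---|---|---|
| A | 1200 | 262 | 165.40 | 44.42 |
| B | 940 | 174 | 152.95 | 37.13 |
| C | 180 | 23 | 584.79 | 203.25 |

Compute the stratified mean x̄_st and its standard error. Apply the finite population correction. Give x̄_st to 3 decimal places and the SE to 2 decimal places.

x̄_st ≈ 192.894, SE ≈ 3.47

x̄_st = Σ W_h x̄_h = (1200·165.40 + 940·152.95 + 180·584.79)/2320 = 192.89448
V̂(x̄_st) = Σ W_h² (1 − n_h/N_h) s_h²/n_h, with W_h = N_h/N and N = 2320:
  stratum A: (1200/2320)²·(1 − 262/1200)·44.42²/262 = 1.57494
  stratum B: (940/2320)²·(1 − 174/940)·37.13²/174 = 1.05994
  stratum C: (180/2320)²·(1 − 23/180)·203.25²/23 = 9.43039
V̂(x̄_st) = 12.0653
SE(x̄_st) = √12.0653 = 3.47351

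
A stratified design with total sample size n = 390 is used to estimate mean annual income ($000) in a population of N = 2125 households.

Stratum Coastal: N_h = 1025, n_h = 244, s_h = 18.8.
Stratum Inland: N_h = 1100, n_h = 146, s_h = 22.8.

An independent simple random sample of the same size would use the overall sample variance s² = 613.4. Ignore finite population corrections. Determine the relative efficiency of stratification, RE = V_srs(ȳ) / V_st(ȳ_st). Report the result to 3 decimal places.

RE ≈ 1.218

V̂(ȳ_st) = Σ W_h² s_h²/n_h, with W_h = N_h/N and N = 2125:
  stratum Coastal: (1025/2125)²·18.8²/244 = 0.33702
  stratum Inland: (1100/2125)²·22.8²/146 = 0.954079
V_st = 1.2911
V_srs = s²/n = 613.4/390 = 1.57282
Relative efficiency = V_srs / V_st = 1.57282/1.2911 = 1.2182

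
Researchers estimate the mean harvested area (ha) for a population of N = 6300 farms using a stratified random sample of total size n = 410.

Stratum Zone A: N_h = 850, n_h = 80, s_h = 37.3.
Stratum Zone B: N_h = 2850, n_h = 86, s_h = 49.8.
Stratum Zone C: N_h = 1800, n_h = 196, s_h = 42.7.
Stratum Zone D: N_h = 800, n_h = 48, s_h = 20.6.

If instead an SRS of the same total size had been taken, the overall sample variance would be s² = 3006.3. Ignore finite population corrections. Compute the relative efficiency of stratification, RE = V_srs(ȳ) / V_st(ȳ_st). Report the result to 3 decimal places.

V̂(ȳ_st) = Σ W_h² s_h²/n_h, with W_h = N_h/N and N = 6300:
  stratum Zone A: (850/6300)²·37.3²/80 = 0.316581
  stratum Zone B: (2850/6300)²·49.8²/86 = 5.90159
  stratum Zone C: (1800/6300)²·42.7²/196 = 0.759388
  stratum Zone D: (800/6300)²·20.6²/48 = 0.142558
V_st = 7.12011
V_srs = s²/n = 3006.3/410 = 7.33244
Relative efficiency = V_srs / V_st = 7.33244/7.12011 = 1.0298

RE ≈ 1.030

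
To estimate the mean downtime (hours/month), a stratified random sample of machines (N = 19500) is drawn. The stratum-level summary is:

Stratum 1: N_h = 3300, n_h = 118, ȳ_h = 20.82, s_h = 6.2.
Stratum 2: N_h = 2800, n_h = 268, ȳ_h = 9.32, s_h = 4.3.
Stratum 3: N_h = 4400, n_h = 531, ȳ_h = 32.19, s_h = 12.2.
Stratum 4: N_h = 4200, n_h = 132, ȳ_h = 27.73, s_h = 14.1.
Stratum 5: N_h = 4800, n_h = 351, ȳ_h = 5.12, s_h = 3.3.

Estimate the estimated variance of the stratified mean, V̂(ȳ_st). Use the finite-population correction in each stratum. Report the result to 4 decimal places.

V̂(ȳ_st) ≈ 0.0922

V̂(ȳ_st) = Σ W_h² (1 − n_h/N_h) s_h²/n_h, with W_h = N_h/N and N = 19500:
  stratum 1: (3300/19500)²·(1 − 118/3300)·6.2²/118 = 0.00899593
  stratum 2: (2800/19500)²·(1 − 268/2800)·4.3²/268 = 0.00128634
  stratum 3: (4400/19500)²·(1 − 531/4400)·12.2²/531 = 0.0125489
  stratum 4: (4200/19500)²·(1 − 132/4200)·14.1²/132 = 0.0676745
  stratum 5: (4800/19500)²·(1 − 351/4800)·3.3²/351 = 0.00174243
V̂(ȳ_st) = 0.0922482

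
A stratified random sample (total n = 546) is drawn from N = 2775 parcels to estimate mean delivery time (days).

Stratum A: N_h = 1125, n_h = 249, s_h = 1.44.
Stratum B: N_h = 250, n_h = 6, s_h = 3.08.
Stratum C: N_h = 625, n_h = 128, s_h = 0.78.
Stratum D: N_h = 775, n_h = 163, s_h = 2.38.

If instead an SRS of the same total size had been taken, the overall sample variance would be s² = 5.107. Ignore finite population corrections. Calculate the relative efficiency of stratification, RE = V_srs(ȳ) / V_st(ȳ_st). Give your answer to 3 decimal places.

RE ≈ 0.545

V̂(ȳ_st) = Σ W_h² s_h²/n_h, with W_h = N_h/N and N = 2775:
  stratum A: (1125/2775)²·1.44²/249 = 0.00136869
  stratum B: (250/2775)²·3.08²/6 = 0.0128323
  stratum C: (625/2775)²·0.78²/128 = 0.000241109
  stratum D: (775/2775)²·2.38²/163 = 0.00271046
V_st = 0.0171526
V_srs = s²/n = 5.107/546 = 0.00935348
Relative efficiency = V_srs / V_st = 0.00935348/0.0171526 = 0.5453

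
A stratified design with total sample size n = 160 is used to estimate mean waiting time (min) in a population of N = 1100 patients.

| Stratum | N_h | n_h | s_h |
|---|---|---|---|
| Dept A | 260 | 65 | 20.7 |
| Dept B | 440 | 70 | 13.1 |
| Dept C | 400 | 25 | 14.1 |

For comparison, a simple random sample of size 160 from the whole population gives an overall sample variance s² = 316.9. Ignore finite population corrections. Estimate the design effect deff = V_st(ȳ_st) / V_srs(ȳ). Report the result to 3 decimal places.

deff ≈ 0.915

V̂(ȳ_st) = Σ W_h² s_h²/n_h, with W_h = N_h/N and N = 1100:
  stratum Dept A: (260/1100)²·20.7²/65 = 0.368289
  stratum Dept B: (440/1100)²·13.1²/70 = 0.392251
  stratum Dept C: (400/1100)²·14.1²/25 = 1.05156
V_st = 1.8121
V_srs = s²/n = 316.9/160 = 1.98062
deff = V_st / V_srs = 1.8121/1.98062 = 0.9149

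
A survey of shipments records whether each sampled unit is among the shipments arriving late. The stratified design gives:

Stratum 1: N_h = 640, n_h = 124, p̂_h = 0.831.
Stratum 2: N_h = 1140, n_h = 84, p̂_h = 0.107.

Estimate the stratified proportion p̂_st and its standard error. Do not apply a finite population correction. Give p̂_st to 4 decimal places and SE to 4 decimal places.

p̂_st ≈ 0.3673, SE ≈ 0.0249

N = 1780; stratum weights W_h = N_h/N.
p̂_st = Σ W_h p̂_h = (640·0.831 + 1140·0.107)/1780 = 0.36731
V̂(p̂_st) = Σ W_h² p̂_h(1−p̂_h)/(n_h−1):
  stratum 1: (640/1780)²·0.831·0.169/123 = 0.000147606
  stratum 2: (1140/1780)²·0.107·0.893/83 = 0.000472201
V̂(p̂_st) = 0.000619806; SE = √V̂ = 0.0248959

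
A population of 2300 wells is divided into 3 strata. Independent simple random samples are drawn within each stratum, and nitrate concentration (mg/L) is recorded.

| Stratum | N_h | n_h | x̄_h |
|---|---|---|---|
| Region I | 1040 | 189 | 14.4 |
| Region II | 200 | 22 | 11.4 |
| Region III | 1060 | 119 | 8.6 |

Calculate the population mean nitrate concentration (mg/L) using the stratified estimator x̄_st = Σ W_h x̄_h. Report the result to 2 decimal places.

N = Σ N_h = 2300. Stratum weights W_h = N_h/N.
x̄_st = (1040·14.4 + 200·11.4 + 1060·8.6) / 2300 = 11.4661

x̄_st ≈ 11.47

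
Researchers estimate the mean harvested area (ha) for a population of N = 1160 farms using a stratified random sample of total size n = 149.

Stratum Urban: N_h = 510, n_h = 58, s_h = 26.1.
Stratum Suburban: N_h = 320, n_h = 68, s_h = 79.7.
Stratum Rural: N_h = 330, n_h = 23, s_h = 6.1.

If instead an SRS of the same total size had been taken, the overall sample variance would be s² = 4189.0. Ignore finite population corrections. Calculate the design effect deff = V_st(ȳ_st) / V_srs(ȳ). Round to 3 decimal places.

V̂(ȳ_st) = Σ W_h² s_h²/n_h, with W_h = N_h/N and N = 1160:
  stratum Urban: (510/1160)²·26.1²/58 = 2.27027
  stratum Suburban: (320/1160)²·79.7²/68 = 7.10872
  stratum Rural: (330/1160)²·6.1²/23 = 0.130931
V_st = 9.50993
V_srs = s²/n = 4189.0/149 = 28.1141
deff = V_st / V_srs = 9.50993/28.1141 = 0.3383

deff ≈ 0.338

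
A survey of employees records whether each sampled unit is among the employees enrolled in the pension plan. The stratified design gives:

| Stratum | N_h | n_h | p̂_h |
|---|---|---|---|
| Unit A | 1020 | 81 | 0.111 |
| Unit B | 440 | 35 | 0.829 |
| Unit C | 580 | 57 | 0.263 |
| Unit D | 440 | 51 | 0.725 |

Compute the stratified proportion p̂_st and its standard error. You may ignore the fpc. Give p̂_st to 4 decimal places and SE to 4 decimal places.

N = 2480; stratum weights W_h = N_h/N.
p̂_st = Σ W_h p̂_h = (1020·0.111 + 440·0.829 + 580·0.263 + 440·0.725)/2480 = 0.38287
V̂(p̂_st) = Σ W_h² p̂_h(1−p̂_h)/(n_h−1):
  stratum Unit A: (1020/2480)²·0.111·0.889/80 = 0.000208656
  stratum Unit B: (440/2480)²·0.829·0.171/34 = 0.000131242
  stratum Unit C: (580/2480)²·0.263·0.737/56 = 0.000189316
  stratum Unit D: (440/2480)²·0.725·0.275/50 = 0.000125517
V̂(p̂_st) = 0.000654732; SE = √V̂ = 0.0255877

p̂_st ≈ 0.3829, SE ≈ 0.0256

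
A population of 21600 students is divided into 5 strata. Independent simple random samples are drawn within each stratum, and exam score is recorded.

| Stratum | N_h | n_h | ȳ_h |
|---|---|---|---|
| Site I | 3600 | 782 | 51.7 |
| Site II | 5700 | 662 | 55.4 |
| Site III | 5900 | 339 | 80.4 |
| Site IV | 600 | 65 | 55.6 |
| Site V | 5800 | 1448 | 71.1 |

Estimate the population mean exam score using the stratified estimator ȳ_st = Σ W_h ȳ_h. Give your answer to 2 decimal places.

N = Σ N_h = 21600. Stratum weights W_h = N_h/N.
ȳ_st = (3600·51.7 + 5700·55.4 + 5900·80.4 + 600·55.6 + 5800·71.1) / 21600 = 65.8333

ȳ_st ≈ 65.83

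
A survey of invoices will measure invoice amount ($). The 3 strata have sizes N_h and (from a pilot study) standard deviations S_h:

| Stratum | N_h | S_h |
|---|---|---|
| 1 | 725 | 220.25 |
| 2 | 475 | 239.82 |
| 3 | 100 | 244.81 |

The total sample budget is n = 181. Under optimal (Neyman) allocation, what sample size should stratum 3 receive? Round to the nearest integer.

15

Neyman allocation: n_h = n · N_h S_h / Σ N_i S_i, with n = 181.
  stratum 1: N_h·S_h = 725·220.25 = 159681.25
  stratum 2: N_h·S_h = 475·239.82 = 113914.50
  stratum 3: N_h·S_h = 100·244.81 = 24481.00
Σ N_h S_h = 298076.75
n for stratum 3 = 181·24481.00/298076.75 = 14.866 → 15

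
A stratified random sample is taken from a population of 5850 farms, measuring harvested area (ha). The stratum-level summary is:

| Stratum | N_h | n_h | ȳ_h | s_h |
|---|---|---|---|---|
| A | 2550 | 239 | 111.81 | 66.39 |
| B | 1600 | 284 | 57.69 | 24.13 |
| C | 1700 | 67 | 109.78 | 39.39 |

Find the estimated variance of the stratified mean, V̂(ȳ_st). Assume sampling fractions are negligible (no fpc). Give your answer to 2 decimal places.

V̂(ȳ_st) ≈ 5.61

V̂(ȳ_st) = Σ W_h² s_h²/n_h, with W_h = N_h/N and N = 5850:
  stratum A: (2550/5850)²·66.39²/239 = 3.5041
  stratum B: (1600/5850)²·24.13²/284 = 0.153364
  stratum C: (1700/5850)²·39.39²/67 = 1.95561
V̂(ȳ_st) = 5.61308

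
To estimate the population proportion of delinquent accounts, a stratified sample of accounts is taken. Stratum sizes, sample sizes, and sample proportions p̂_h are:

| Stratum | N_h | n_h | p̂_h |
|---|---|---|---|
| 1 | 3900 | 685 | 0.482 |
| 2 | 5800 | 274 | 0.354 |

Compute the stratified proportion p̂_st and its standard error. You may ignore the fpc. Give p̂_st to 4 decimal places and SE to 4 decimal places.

p̂_st ≈ 0.4055, SE ≈ 0.0189

N = 9700; stratum weights W_h = N_h/N.
p̂_st = Σ W_h p̂_h = (3900·0.482 + 5800·0.354)/9700 = 0.40546
V̂(p̂_st) = Σ W_h² p̂_h(1−p̂_h)/(n_h−1):
  stratum 1: (3900/9700)²·0.482·0.518/684 = 5.90074e-05
  stratum 2: (5800/9700)²·0.354·0.646/273 = 0.000299492
V̂(p̂_st) = 0.0003585; SE = √V̂ = 0.0189341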